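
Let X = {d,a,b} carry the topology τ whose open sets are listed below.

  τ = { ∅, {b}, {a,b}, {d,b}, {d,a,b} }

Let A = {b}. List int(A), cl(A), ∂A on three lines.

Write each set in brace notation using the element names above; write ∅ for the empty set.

interior: largest open inside A is {b} (from ∅, {b})
cl via duality: int({d,a}) = ∅, so X∖∅ = {d,a,b}
cl∖int = {d,a}

int(A) = {b}
cl(A)  = {d,a,b}
∂A     = {d,a}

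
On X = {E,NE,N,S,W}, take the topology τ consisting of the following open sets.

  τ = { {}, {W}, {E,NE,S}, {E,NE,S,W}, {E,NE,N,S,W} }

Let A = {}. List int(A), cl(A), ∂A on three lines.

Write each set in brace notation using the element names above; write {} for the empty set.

open subsets of A: {}; so int(A) = {}
closure: X∖int(X∖A) = X∖{E,NE,N,S,W} = {}
∂A = {} minus {} = {}

int(A) = {}
cl(A)  = {}
∂A     = {}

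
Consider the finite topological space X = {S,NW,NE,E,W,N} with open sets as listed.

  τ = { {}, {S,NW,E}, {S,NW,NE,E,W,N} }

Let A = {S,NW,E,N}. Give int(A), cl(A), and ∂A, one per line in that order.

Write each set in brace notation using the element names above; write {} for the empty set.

int(A) = {S,NW,E}
cl(A)  = {S,NW,NE,E,W,N}
∂A     = {NE,W,N}

interior: largest open inside A is {S,NW,E} (from {}, {S,NW,E})
cl via duality: int({NE,W}) = {}, so X∖{} = {S,NW,NE,E,W,N}
cl∖int = {NE,W,N}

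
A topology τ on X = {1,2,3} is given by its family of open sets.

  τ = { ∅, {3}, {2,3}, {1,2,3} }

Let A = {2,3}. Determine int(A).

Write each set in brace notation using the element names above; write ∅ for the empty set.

{2,3}

U open, U⊆A: ∅, {3}, {2,3}. int(A) = ⋃ = {2,3}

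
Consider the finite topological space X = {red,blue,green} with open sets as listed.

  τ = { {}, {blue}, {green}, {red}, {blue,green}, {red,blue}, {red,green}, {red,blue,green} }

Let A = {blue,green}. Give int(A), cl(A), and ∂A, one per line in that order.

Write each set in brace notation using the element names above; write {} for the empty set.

U open, U⊆A: {}, {green}, {blue}, {blue,green}. int(A) = ⋃ = {blue,green}
X∖A={red}, int(X∖A)={red}, hence cl(A)={blue,green}
∂A: remove int from cl → {}

int(A) = {blue,green}
cl(A)  = {blue,green}
∂A     = {}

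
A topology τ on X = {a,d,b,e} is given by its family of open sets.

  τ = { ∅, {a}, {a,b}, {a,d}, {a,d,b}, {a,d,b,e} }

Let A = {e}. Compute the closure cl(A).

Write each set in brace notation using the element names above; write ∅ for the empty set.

X∖A={a,d,b}, int(X∖A)={a,d,b}, hence cl(A)={e}

{e}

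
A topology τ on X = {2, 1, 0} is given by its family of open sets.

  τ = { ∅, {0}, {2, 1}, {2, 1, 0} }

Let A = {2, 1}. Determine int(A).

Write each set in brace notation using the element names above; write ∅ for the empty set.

open subsets of A: ∅, {2, 1}; so int(A) = {2, 1}

{2, 1}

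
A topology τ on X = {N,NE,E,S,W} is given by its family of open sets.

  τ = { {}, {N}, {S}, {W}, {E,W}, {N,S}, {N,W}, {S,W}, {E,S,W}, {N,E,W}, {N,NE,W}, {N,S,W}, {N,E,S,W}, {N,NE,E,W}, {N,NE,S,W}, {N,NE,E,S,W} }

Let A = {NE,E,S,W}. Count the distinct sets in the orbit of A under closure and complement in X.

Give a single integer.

4

closure: X∖int(X∖A) = X∖{N} = {NE,E,S,W}
Let k=closure and c=complement:
  1. A     = {NE,E,S,W}
  2. cA    = {N}
  3. kcA   = {N,NE}
  4. ckcA  = {E,S,W}
— saturated at 4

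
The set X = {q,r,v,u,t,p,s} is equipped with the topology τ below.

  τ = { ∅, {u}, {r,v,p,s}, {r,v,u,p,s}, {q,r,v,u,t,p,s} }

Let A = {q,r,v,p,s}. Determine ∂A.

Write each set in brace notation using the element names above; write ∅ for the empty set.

opens ⊆ A: ∅, {r,v,p,s}; union → int = {r,v,p,s}
complement {u,t}; its interior {u}; cl(A) = X∖{u} = {q,r,v,t,p,s}
boundary = {q,r,v,t,p,s} ∖ {r,v,p,s} = {q,t}

{q,t}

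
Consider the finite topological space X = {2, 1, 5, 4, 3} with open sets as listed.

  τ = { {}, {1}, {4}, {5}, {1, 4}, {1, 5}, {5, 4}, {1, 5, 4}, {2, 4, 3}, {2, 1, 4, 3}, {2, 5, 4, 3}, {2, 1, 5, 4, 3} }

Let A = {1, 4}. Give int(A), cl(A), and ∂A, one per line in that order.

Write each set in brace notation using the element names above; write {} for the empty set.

int(A) = {1, 4}
cl(A)  = {2, 1, 4, 3}
∂A     = {2, 3}

opens ⊆ A: {}, {4}, {1}, {1, 4}; union → int = {1, 4}
complement {2, 5, 3}; its interior {5}; cl(A) = X∖{5} = {2, 1, 4, 3}
boundary = {2, 1, 4, 3} ∖ {1, 4} = {2, 3}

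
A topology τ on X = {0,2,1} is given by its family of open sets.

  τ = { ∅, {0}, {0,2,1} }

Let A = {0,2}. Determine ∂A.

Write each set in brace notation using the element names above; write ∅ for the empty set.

{2,1}

opens ⊆ A: ∅, {0}; union → int = {0}
complement {1}; its interior ∅; cl(A) = X∖∅ = {0,2,1}
boundary = {0,2,1} ∖ {0} = {2,1}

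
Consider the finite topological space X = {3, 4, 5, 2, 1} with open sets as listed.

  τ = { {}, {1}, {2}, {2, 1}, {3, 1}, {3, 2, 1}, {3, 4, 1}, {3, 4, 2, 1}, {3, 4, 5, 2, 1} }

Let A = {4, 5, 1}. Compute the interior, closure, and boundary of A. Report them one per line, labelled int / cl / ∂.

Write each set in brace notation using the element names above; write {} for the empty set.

interior: largest open inside A is {1} (from {}, {1})
cl via duality: int({3, 2}) = {2}, so X∖{2} = {3, 4, 5, 1}
cl∖int = {3, 4, 5}

int(A) = {1}
cl(A)  = {3, 4, 5, 1}
∂A     = {3, 4, 5}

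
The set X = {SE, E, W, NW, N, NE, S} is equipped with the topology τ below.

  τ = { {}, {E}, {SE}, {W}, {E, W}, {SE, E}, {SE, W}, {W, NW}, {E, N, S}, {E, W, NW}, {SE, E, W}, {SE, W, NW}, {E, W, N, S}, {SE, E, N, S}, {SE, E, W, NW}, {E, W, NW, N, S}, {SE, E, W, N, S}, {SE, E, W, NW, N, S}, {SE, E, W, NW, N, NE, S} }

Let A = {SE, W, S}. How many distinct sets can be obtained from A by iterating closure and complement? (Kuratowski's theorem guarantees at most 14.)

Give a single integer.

10

X∖A={E, NW, N, NE}, int(X∖A)={E}, hence cl(A)={SE, W, NW, N, NE, S}
Orbit (k=closure, c=complement):
  1. A     = {SE, W, S}
  2. kA    = {SE, W, NW, N, NE, S}
  3. cA    = {E, NW, N, NE}
  4. ckA   = {E}
  5. kcA   = {E, NW, N, NE, S}
  6. kckA  = {E, N, NE, S}
  7. ckcA  = {SE, W}
  8. ckckA = {SE, W, NW}
  9. kckcA = {SE, W, NW, NE}
  10. ckckcA = {E, N, S}
(closed under both — stop)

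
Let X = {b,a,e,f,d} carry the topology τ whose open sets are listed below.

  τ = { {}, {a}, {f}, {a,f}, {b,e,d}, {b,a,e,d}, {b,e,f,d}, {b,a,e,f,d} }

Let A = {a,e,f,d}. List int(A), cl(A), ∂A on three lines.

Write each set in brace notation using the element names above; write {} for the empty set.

int(A) = {a,f}
cl(A)  = {b,a,e,f,d}
∂A     = {b,e,d}

opens ⊆ A: {}, {f}, {a}, {a,f}; union → int = {a,f}
complement {b}; its interior {}; cl(A) = X∖{} = {b,a,e,f,d}
boundary = {b,a,e,f,d} ∖ {a,f} = {b,e,d}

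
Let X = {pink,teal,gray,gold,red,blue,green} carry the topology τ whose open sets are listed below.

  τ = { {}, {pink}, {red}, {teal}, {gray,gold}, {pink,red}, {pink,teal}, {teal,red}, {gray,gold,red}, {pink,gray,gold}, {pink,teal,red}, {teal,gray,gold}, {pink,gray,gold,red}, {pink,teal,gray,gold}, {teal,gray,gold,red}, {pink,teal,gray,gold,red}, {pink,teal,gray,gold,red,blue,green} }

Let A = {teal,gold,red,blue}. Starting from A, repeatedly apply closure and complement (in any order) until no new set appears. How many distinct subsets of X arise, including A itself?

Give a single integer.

10

X∖A={pink,gray,green}, int(X∖A)={pink}, hence cl(A)={teal,gray,gold,red,blue,green}
Orbit (k=closure, c=complement):
  1. A     = {teal,gold,red,blue}
  2. kA    = {teal,gray,gold,red,blue,green}
  3. cA    = {pink,gray,green}
  4. ckA   = {pink}
  5. kcA   = {pink,gray,gold,blue,green}
  6. kckA  = {pink,blue,green}
  7. ckcA  = {teal,red}
  8. ckckA = {teal,gray,gold,red}
  9. kckcA = {teal,red,blue,green}
  10. ckckcA = {pink,gray,gold}
(closed under both — stop)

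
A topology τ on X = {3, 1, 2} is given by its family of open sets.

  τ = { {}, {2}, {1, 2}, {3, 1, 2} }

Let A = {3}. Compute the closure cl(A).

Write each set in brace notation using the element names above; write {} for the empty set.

complement {1, 2}; its interior {1, 2}; cl(A) = X∖{1, 2} = {3}

{3}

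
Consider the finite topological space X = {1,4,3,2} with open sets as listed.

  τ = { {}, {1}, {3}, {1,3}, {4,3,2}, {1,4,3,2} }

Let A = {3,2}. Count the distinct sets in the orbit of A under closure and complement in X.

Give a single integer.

cl via duality: int({1,4}) = {1}, so X∖{1} = {4,3,2}
Write k for closure, c for complement:
  1. A     = {3,2}
  2. kA    = {4,3,2}
  3. cA    = {1,4}
  4. ckA   = {1}
  5. kcA   = {1,4,2}
  6. ckcA  = {3}
applying k or c yields no new set

6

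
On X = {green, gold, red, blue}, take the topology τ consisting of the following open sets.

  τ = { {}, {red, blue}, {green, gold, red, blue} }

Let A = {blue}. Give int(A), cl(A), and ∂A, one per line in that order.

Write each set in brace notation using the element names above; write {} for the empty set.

opens ⊆ A: {}; union → int = {}
complement {green, gold, red}; its interior {}; cl(A) = X∖{} = {green, gold, red, blue}
boundary = {green, gold, red, blue} ∖ {} = {green, gold, red, blue}

int(A) = {}
cl(A)  = {green, gold, red, blue}
∂A     = {green, gold, red, blue}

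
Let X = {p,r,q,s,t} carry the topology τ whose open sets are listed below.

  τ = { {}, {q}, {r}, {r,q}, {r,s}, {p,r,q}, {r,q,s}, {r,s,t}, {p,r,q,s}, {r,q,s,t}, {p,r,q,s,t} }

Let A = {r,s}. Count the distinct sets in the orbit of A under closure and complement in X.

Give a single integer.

closure: X∖int(X∖A) = X∖{q} = {p,r,s,t}
Let k=closure and c=complement:
  1. A     = {r,s}
  2. kA    = {p,r,s,t}
  3. cA    = {p,q,t}
  4. ckA   = {q}
  5. kckA  = {p,q}
  6. ckckA = {r,s,t}
— saturated at 6

6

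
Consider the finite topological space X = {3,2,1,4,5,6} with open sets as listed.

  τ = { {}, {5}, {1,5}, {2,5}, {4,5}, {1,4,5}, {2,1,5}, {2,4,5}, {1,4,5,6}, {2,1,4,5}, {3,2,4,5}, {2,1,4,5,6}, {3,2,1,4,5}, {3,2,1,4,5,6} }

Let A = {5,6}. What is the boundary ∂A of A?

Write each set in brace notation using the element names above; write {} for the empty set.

U open, U⊆A: {}, {5}. int(A) = ⋃ = {5}
X∖A={3,2,1,4}, int(X∖A)={}, hence cl(A)={3,2,1,4,5,6}
∂A: remove int from cl → {3,2,1,4,6}

{3,2,1,4,6}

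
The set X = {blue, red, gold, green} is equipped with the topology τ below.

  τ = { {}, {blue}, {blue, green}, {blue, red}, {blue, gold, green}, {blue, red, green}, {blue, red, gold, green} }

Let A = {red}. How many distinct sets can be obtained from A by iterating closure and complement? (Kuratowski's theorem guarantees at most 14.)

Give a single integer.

4

cl via duality: int({blue, gold, green}) = {blue, gold, green}, so X∖{blue, gold, green} = {red}
Write k for closure, c for complement:
  1. A     = {red}
  2. cA    = {blue, gold, green}
  3. kcA   = {blue, red, gold, green}
  4. ckcA  = {}
applying k or c yields no new set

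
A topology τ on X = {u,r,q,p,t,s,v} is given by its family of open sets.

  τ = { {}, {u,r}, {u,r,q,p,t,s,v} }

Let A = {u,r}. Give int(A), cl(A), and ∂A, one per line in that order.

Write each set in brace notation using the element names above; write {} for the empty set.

int(A) = {u,r}
cl(A)  = {u,r,q,p,t,s,v}
∂A     = {q,p,t,s,v}

U open, U⊆A: {}, {u,r}. int(A) = ⋃ = {u,r}
X∖A={q,p,t,s,v}, int(X∖A)={}, hence cl(A)={u,r,q,p,t,s,v}
∂A: remove int from cl → {q,p,t,s,v}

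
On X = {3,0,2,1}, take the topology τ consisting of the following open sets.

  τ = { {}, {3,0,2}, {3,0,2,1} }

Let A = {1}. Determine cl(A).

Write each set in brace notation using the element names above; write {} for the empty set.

complement {3,0,2}; its interior {3,0,2}; cl(A) = X∖{3,0,2} = {1}

{1}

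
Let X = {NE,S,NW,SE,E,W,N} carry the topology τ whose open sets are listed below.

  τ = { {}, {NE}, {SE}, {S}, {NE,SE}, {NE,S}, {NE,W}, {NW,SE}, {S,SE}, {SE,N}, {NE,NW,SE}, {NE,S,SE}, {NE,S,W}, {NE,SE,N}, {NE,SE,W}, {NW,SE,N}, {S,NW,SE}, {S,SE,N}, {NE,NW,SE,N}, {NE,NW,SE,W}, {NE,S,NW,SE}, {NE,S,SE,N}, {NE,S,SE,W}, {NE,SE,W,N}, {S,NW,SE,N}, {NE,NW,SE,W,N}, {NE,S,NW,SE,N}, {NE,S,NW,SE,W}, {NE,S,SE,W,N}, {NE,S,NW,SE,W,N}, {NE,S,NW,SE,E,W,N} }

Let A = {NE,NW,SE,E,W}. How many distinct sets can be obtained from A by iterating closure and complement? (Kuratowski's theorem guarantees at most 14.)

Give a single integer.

8

closure: X∖int(X∖A) = X∖{S} = {NE,NW,SE,E,W,N}
Let k=closure and c=complement:
  1. A     = {NE,NW,SE,E,W}
  2. kA    = {NE,NW,SE,E,W,N}
  3. cA    = {S,N}
  4. ckA   = {S}
  5. kcA   = {S,E,N}
  6. kckA  = {S,E}
  7. ckcA  = {NE,NW,SE,W}
  8. ckckA = {NE,NW,SE,W,N}
— saturated at 8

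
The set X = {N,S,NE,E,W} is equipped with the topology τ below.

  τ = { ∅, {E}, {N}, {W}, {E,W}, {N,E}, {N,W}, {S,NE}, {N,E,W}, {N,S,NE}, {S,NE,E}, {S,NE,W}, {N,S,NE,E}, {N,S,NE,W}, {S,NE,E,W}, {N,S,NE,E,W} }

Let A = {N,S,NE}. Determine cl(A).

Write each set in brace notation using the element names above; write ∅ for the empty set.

{N,S,NE}

closure: X∖int(X∖A) = X∖{E,W} = {N,S,NE}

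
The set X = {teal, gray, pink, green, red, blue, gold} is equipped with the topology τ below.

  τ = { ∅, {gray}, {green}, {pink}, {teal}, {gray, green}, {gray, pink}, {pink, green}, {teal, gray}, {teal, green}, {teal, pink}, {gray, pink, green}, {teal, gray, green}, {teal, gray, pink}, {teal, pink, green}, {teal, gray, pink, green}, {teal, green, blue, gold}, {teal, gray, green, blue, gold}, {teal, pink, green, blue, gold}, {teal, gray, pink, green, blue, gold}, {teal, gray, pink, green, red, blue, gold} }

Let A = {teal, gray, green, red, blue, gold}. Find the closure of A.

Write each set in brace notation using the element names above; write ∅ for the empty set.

{teal, gray, green, red, blue, gold}

complement {pink}; its interior {pink}; cl(A) = X∖{pink} = {teal, gray, green, red, blue, gold}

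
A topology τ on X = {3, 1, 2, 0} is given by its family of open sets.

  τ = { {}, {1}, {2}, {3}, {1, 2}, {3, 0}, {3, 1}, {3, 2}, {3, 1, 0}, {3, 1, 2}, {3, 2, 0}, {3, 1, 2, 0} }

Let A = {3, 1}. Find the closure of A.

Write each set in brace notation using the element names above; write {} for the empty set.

closure: X∖int(X∖A) = X∖{2} = {3, 1, 0}

{3, 1, 0}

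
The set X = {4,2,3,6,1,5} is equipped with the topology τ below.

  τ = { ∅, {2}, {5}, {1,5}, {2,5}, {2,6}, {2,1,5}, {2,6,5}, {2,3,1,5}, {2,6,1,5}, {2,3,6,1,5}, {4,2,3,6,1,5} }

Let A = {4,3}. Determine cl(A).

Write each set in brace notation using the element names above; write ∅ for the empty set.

{4,3}

cl via duality: int({2,6,1,5}) = {2,6,1,5}, so X∖{2,6,1,5} = {4,3}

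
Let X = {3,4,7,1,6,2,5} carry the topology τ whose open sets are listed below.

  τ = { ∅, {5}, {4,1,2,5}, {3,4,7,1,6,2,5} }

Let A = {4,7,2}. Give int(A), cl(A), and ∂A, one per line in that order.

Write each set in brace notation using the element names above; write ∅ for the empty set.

int(A) = ∅
cl(A)  = {3,4,7,1,6,2}
∂A     = {3,4,7,1,6,2}

open subsets of A: ∅; so int(A) = ∅
closure: X∖int(X∖A) = X∖{5} = {3,4,7,1,6,2}
∂A = {3,4,7,1,6,2} minus ∅ = {3,4,7,1,6,2}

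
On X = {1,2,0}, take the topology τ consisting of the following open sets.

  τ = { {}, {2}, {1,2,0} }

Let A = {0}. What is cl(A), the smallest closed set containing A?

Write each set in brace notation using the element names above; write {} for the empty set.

{1,0}

cl via duality: int({1,2}) = {2}, so X∖{2} = {1,0}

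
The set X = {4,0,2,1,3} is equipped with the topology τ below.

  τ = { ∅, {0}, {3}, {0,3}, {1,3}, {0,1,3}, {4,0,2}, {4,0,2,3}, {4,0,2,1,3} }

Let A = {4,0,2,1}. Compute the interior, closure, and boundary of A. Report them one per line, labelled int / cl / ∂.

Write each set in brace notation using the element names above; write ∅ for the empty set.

open subsets of A: ∅, {0}, {4,0,2}; so int(A) = {4,0,2}
closure: X∖int(X∖A) = X∖{3} = {4,0,2,1}
∂A = {4,0,2,1} minus {4,0,2} = {1}

int(A) = {4,0,2}
cl(A)  = {4,0,2,1}
∂A     = {1}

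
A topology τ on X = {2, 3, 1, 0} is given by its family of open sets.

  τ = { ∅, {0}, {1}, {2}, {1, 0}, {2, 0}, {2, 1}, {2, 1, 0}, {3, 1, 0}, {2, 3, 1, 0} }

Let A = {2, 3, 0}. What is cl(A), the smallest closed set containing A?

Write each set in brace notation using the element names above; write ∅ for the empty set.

{2, 3, 0}

closure: X∖int(X∖A) = X∖{1} = {2, 3, 0}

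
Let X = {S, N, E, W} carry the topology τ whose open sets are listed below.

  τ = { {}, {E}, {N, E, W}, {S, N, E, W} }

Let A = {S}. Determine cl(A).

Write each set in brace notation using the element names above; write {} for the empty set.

cl via duality: int({N, E, W}) = {N, E, W}, so X∖{N, E, W} = {S}

{S}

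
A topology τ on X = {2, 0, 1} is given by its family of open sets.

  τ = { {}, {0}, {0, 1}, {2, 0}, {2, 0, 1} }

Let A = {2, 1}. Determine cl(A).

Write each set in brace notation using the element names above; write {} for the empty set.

X∖A={0}, int(X∖A)={0}, hence cl(A)={2, 1}

{2, 1}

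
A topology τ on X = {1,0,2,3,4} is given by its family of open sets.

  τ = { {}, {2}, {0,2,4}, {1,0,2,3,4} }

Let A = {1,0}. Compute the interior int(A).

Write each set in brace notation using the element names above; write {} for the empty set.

interior: largest open inside A is {} (from {})

{}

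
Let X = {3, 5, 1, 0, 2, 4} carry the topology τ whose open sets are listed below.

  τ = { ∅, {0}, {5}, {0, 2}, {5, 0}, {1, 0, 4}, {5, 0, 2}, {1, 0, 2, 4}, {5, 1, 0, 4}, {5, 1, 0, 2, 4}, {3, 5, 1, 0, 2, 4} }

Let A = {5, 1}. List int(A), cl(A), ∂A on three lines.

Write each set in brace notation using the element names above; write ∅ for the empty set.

int(A) = {5}
cl(A)  = {3, 5, 1, 4}
∂A     = {3, 1, 4}

opens ⊆ A: ∅, {5}; union → int = {5}
complement {3, 0, 2, 4}; its interior {0, 2}; cl(A) = X∖{0, 2} = {3, 5, 1, 4}
boundary = {3, 5, 1, 4} ∖ {5} = {3, 1, 4}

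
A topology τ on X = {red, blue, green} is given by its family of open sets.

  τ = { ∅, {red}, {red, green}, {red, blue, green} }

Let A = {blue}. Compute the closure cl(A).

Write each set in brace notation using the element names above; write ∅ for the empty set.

X∖A={red, green}, int(X∖A)={red, green}, hence cl(A)={blue}

{blue}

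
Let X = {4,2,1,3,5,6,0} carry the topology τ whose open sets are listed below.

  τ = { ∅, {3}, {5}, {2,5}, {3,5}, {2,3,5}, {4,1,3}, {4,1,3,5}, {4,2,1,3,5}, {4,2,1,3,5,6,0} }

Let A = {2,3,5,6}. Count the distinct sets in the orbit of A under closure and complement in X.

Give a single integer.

X∖A={4,1,0}, int(X∖A)=∅, hence cl(A)={4,2,1,3,5,6,0}
Orbit (k=closure, c=complement):
  1. A     = {2,3,5,6}
  2. kA    = {4,2,1,3,5,6,0}
  3. cA    = {4,1,0}
  4. ckA   = ∅
  5. kcA   = {4,1,6,0}
  6. ckcA  = {2,3,5}
(closed under both — stop)

6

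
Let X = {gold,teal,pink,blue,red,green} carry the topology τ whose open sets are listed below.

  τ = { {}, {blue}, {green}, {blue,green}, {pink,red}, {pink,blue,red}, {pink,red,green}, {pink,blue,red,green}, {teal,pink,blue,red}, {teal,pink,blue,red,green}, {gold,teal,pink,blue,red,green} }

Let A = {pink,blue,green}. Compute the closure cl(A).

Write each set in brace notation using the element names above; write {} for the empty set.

{gold,teal,pink,blue,red,green}

X∖A={gold,teal,red}, int(X∖A)={}, hence cl(A)={gold,teal,pink,blue,red,green}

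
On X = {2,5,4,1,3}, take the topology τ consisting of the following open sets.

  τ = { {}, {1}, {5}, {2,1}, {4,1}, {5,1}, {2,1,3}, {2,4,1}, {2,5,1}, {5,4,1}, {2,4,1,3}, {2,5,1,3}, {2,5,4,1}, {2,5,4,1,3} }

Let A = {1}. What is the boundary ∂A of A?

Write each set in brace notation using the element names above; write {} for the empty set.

opens ⊆ A: {}, {1}; union → int = {1}
complement {2,5,4,3}; its interior {5}; cl(A) = X∖{5} = {2,4,1,3}
boundary = {2,4,1,3} ∖ {1} = {2,4,3}

{2,4,3}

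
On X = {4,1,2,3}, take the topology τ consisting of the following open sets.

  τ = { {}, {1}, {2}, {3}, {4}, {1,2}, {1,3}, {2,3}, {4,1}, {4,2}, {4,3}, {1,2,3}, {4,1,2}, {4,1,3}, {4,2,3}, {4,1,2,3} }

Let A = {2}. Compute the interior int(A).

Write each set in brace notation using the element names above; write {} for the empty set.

{2}

open subsets of A: {}, {2}; so int(A) = {2}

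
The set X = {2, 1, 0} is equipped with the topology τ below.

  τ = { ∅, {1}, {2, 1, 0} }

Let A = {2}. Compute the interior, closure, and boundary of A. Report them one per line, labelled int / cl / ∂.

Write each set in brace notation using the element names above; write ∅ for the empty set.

int(A) = ∅
cl(A)  = {2, 0}
∂A     = {2, 0}

interior: largest open inside A is ∅ (from ∅)
cl via duality: int({1, 0}) = {1}, so X∖{1} = {2, 0}
cl∖int = {2, 0}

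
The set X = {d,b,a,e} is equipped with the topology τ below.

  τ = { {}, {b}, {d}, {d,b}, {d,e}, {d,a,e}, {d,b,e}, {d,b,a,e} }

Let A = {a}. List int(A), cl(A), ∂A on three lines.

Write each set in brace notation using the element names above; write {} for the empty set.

int(A) = {}
cl(A)  = {a}
∂A     = {a}

U open, U⊆A: {}. int(A) = ⋃ = {}
X∖A={d,b,e}, int(X∖A)={d,b,e}, hence cl(A)={a}
∂A: remove int from cl → {a}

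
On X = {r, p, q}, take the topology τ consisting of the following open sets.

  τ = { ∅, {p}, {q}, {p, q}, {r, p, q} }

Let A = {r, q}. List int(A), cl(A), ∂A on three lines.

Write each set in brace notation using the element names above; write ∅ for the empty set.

open subsets of A: ∅, {q}; so int(A) = {q}
closure: X∖int(X∖A) = X∖{p} = {r, q}
∂A = {r, q} minus {q} = {r}

int(A) = {q}
cl(A)  = {r, q}
∂A     = {r}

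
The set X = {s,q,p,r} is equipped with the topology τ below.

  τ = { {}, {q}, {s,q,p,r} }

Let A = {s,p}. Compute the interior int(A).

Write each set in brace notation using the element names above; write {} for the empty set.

U open, U⊆A: {}. int(A) = ⋃ = {}

{}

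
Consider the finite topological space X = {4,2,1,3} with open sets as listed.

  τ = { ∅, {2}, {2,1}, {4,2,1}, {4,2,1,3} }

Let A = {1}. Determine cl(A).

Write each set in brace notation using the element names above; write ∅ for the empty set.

{4,1,3}

complement {4,2,3}; its interior {2}; cl(A) = X∖{2} = {4,1,3}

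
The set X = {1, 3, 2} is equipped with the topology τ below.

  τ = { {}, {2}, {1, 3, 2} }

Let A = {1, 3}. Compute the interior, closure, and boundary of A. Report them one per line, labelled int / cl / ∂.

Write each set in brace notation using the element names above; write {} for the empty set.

opens ⊆ A: {}; union → int = {}
complement {2}; its interior {2}; cl(A) = X∖{2} = {1, 3}
boundary = {1, 3} ∖ {} = {1, 3}

int(A) = {}
cl(A)  = {1, 3}
∂A     = {1, 3}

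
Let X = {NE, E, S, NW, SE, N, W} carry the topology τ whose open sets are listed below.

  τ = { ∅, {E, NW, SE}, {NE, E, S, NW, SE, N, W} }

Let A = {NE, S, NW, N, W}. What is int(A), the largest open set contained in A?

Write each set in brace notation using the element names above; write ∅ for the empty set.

open subsets of A: ∅; so int(A) = ∅

∅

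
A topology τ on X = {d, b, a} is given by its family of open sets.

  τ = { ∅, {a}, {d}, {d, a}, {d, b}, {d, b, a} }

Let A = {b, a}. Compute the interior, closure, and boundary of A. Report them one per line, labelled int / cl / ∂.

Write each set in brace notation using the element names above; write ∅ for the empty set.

open subsets of A: ∅, {a}; so int(A) = {a}
closure: X∖int(X∖A) = X∖{d} = {b, a}
∂A = {b, a} minus {a} = {b}

int(A) = {a}
cl(A)  = {b, a}
∂A     = {b}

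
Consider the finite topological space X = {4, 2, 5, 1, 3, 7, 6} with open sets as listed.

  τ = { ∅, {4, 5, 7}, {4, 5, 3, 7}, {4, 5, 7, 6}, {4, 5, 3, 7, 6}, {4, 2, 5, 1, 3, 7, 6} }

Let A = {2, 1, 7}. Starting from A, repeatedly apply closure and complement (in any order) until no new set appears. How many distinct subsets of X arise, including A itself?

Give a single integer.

4

complement {4, 5, 3, 6}; its interior ∅; cl(A) = X∖∅ = {4, 2, 5, 1, 3, 7, 6}
With k = closure, c = complement:
  1. A     = {2, 1, 7}
  2. kA    = {4, 2, 5, 1, 3, 7, 6}
  3. cA    = {4, 5, 3, 6}
  4. ckA   = ∅
k, c of each give nothing new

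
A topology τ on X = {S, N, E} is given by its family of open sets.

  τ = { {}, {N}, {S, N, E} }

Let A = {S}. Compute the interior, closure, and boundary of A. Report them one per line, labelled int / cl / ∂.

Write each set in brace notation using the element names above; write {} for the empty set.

int(A) = {}
cl(A)  = {S, E}
∂A     = {S, E}

U open, U⊆A: {}. int(A) = ⋃ = {}
X∖A={N, E}, int(X∖A)={N}, hence cl(A)={S, E}
∂A: remove int from cl → {S, E}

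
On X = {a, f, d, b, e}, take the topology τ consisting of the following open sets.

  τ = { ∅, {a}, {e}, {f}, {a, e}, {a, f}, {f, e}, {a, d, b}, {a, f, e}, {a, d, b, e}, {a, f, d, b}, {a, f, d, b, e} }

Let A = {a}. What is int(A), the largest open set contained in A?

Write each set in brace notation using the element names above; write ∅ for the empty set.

U open, U⊆A: ∅, {a}. int(A) = ⋃ = {a}

{a}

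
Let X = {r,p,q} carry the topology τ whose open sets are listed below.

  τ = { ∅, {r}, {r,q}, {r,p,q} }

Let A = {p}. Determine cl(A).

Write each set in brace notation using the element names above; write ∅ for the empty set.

{p}

closure: X∖int(X∖A) = X∖{r,q} = {p}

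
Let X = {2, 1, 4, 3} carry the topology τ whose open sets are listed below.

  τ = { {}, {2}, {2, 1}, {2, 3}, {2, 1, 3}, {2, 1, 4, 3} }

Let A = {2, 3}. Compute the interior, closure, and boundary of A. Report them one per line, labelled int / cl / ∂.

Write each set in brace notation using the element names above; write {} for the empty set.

int(A) = {2, 3}
cl(A)  = {2, 1, 4, 3}
∂A     = {1, 4}

interior: largest open inside A is {2, 3} (from {}, {2}, {2, 3})
cl via duality: int({1, 4}) = {}, so X∖{} = {2, 1, 4, 3}
cl∖int = {1, 4}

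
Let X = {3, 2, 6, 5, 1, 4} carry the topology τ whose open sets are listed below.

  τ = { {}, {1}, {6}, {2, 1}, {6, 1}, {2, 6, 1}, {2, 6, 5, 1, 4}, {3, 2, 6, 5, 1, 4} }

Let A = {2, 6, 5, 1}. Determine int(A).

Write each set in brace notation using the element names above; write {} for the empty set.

{2, 6, 1}

U open, U⊆A: {}, {6}, {1}, {2, 1}, {6, 1}, {2, 6, 1}. int(A) = ⋃ = {2, 6, 1}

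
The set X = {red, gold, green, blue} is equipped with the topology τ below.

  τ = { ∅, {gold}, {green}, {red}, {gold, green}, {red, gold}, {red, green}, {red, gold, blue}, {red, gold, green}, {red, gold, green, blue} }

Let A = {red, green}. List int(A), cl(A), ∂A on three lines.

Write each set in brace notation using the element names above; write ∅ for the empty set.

interior: largest open inside A is {red, green} (from ∅, {red}, {green}, {red, green})
cl via duality: int({gold, blue}) = {gold}, so X∖{gold} = {red, green, blue}
cl∖int = {blue}

int(A) = {red, green}
cl(A)  = {red, green, blue}
∂A     = {blue}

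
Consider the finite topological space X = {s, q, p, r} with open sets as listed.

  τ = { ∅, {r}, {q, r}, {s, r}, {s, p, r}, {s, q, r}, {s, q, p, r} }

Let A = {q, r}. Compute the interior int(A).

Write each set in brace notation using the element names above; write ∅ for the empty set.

{q, r}

opens ⊆ A: ∅, {r}, {q, r}; union → int = {q, r}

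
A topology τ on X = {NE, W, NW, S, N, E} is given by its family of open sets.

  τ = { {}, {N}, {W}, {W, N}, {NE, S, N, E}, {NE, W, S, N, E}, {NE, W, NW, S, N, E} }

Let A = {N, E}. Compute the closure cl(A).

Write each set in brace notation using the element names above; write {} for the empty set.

{NE, NW, S, N, E}

closure: X∖int(X∖A) = X∖{W} = {NE, NW, S, N, E}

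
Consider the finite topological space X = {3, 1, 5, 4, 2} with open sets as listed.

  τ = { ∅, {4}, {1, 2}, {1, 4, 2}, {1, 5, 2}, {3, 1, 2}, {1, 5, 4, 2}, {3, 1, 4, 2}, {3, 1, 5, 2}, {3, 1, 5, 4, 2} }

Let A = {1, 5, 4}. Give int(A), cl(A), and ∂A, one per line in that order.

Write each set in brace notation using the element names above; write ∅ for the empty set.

U open, U⊆A: ∅, {4}. int(A) = ⋃ = {4}
X∖A={3, 2}, int(X∖A)=∅, hence cl(A)={3, 1, 5, 4, 2}
∂A: remove int from cl → {3, 1, 5, 2}

int(A) = {4}
cl(A)  = {3, 1, 5, 4, 2}
∂A     = {3, 1, 5, 2}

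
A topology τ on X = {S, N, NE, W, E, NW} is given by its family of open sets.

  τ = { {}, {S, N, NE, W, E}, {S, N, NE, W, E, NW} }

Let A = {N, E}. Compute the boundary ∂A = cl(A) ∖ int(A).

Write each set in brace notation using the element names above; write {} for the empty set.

{S, N, NE, W, E, NW}

open subsets of A: {}; so int(A) = {}
closure: X∖int(X∖A) = X∖{} = {S, N, NE, W, E, NW}
∂A = {S, N, NE, W, E, NW} minus {} = {S, N, NE, W, E, NW}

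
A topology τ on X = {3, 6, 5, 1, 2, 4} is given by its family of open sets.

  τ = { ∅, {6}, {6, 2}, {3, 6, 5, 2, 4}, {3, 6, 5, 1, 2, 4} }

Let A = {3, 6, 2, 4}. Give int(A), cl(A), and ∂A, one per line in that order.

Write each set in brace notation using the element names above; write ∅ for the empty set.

U open, U⊆A: ∅, {6}, {6, 2}. int(A) = ⋃ = {6, 2}
X∖A={5, 1}, int(X∖A)=∅, hence cl(A)={3, 6, 5, 1, 2, 4}
∂A: remove int from cl → {3, 5, 1, 4}

int(A) = {6, 2}
cl(A)  = {3, 6, 5, 1, 2, 4}
∂A     = {3, 5, 1, 4}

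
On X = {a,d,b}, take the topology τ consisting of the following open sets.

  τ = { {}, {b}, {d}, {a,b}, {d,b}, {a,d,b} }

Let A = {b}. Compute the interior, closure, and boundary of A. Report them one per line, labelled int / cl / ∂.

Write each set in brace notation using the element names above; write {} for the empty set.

int(A) = {b}
cl(A)  = {a,b}
∂A     = {a}

opens ⊆ A: {}, {b}; union → int = {b}
complement {a,d}; its interior {d}; cl(A) = X∖{d} = {a,b}
boundary = {a,b} ∖ {b} = {a}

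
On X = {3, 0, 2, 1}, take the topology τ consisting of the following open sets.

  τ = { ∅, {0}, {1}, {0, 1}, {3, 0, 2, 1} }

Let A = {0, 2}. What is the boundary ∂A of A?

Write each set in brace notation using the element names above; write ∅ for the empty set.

opens ⊆ A: ∅, {0}; union → int = {0}
complement {3, 1}; its interior {1}; cl(A) = X∖{1} = {3, 0, 2}
boundary = {3, 0, 2} ∖ {0} = {3, 2}

{3, 2}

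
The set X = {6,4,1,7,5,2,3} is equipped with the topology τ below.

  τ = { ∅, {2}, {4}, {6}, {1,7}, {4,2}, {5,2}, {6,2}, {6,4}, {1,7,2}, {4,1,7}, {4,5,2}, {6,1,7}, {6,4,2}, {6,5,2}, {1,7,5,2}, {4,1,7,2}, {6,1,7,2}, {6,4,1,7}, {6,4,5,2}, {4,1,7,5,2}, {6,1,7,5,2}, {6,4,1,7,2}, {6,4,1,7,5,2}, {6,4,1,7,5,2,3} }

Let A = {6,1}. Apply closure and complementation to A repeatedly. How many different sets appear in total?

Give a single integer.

10

cl via duality: int({4,7,5,2,3}) = {4,5,2}, so X∖{4,5,2} = {6,1,7,3}
Write k for closure, c for complement:
  1. A     = {6,1}
  2. kA    = {6,1,7,3}
  3. cA    = {4,7,5,2,3}
  4. ckA   = {4,5,2}
  5. kcA   = {4,1,7,5,2,3}
  6. kckA  = {4,5,2,3}
  7. ckcA  = {6}
  8. ckckA = {6,1,7}
  9. kckcA = {6,3}
  10. ckckcA = {4,1,7,5,2}
applying k or c yields no new set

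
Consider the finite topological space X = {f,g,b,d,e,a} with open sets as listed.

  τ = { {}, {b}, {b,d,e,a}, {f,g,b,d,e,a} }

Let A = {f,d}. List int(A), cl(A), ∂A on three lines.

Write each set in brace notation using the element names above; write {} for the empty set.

U open, U⊆A: {}. int(A) = ⋃ = {}
X∖A={g,b,e,a}, int(X∖A)={b}, hence cl(A)={f,g,d,e,a}
∂A: remove int from cl → {f,g,d,e,a}

int(A) = {}
cl(A)  = {f,g,d,e,a}
∂A     = {f,g,d,e,a}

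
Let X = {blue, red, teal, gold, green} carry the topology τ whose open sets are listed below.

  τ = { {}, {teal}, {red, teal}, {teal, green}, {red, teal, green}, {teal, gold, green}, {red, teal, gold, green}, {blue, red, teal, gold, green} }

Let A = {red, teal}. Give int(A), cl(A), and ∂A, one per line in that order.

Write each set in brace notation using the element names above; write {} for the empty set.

int(A) = {red, teal}
cl(A)  = {blue, red, teal, gold, green}
∂A     = {blue, gold, green}

opens ⊆ A: {}, {teal}, {red, teal}; union → int = {red, teal}
complement {blue, gold, green}; its interior {}; cl(A) = X∖{} = {blue, red, teal, gold, green}
boundary = {blue, red, teal, gold, green} ∖ {red, teal} = {blue, gold, green}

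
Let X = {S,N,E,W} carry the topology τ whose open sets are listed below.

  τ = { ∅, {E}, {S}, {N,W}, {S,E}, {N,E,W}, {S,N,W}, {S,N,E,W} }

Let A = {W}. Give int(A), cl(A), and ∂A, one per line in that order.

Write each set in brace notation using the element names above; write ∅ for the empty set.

opens ⊆ A: ∅; union → int = ∅
complement {S,N,E}; its interior {S,E}; cl(A) = X∖{S,E} = {N,W}
boundary = {N,W} ∖ ∅ = {N,W}

int(A) = ∅
cl(A)  = {N,W}
∂A     = {N,W}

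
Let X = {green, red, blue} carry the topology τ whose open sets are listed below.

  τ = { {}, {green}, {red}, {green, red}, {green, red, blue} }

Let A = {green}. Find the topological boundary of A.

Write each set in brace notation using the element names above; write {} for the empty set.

opens ⊆ A: {}, {green}; union → int = {green}
complement {red, blue}; its interior {red}; cl(A) = X∖{red} = {green, blue}
boundary = {green, blue} ∖ {green} = {blue}

{blue}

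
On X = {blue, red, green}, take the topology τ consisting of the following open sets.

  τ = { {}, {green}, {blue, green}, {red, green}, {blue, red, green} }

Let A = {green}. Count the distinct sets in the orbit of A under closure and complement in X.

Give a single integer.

X∖A={blue, red}, int(X∖A)={}, hence cl(A)={blue, red, green}
Orbit (k=closure, c=complement):
  1. A     = {green}
  2. kA    = {blue, red, green}
  3. cA    = {blue, red}
  4. ckA   = {}
(closed under both — stop)

4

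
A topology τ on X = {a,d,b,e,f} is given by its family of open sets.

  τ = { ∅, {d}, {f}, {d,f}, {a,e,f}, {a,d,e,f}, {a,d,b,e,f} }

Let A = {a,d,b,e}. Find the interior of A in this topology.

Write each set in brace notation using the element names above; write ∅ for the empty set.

U open, U⊆A: ∅, {d}. int(A) = ⋃ = {d}

{d}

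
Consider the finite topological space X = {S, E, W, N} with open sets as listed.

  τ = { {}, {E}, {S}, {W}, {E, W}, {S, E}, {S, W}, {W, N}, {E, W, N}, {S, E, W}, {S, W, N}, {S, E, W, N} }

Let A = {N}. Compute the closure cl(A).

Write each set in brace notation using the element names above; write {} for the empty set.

{N}

cl via duality: int({S, E, W}) = {S, E, W}, so X∖{S, E, W} = {N}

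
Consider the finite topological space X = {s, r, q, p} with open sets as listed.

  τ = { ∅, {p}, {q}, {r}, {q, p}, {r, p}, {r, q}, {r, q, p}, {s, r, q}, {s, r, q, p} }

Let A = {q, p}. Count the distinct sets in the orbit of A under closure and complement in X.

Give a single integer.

4

X∖A={s, r}, int(X∖A)={r}, hence cl(A)={s, q, p}
Orbit (k=closure, c=complement):
  1. A     = {q, p}
  2. kA    = {s, q, p}
  3. cA    = {s, r}
  4. ckA   = {r}
(closed under both — stop)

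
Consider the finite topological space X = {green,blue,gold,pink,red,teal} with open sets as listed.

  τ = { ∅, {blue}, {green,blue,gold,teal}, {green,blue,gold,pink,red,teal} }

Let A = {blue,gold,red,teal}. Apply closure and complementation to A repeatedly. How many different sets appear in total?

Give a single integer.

X∖A={green,pink}, int(X∖A)=∅, hence cl(A)={green,blue,gold,pink,red,teal}
Orbit (k=closure, c=complement):
  1. A     = {blue,gold,red,teal}
  2. kA    = {green,blue,gold,pink,red,teal}
  3. cA    = {green,pink}
  4. ckA   = ∅
  5. kcA   = {green,gold,pink,red,teal}
  6. ckcA  = {blue}
(closed under both — stop)

6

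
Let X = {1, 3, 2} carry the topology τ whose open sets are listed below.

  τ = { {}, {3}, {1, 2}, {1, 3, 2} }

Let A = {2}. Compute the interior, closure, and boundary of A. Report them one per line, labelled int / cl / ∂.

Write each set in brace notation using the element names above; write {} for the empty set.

int(A) = {}
cl(A)  = {1, 2}
∂A     = {1, 2}

open subsets of A: {}; so int(A) = {}
closure: X∖int(X∖A) = X∖{3} = {1, 2}
∂A = {1, 2} minus {} = {1, 2}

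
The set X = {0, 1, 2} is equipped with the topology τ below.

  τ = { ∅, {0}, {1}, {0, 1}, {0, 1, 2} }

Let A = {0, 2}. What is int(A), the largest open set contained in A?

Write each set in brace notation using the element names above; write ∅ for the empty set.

{0}

open subsets of A: ∅, {0}; so int(A) = {0}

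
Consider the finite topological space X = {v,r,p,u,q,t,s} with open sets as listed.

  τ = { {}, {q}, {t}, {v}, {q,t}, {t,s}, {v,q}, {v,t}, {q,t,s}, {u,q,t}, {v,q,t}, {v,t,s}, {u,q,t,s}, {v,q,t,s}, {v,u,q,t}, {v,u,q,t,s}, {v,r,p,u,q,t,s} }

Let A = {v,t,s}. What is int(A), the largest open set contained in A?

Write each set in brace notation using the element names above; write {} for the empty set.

opens ⊆ A: {}, {t}, {v}, {v,t}, {t,s}, {v,t,s}; union → int = {v,t,s}

{v,t,s}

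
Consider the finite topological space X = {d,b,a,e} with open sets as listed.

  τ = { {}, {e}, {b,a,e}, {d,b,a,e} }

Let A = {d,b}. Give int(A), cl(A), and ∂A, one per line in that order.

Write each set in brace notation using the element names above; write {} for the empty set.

open subsets of A: {}; so int(A) = {}
closure: X∖int(X∖A) = X∖{e} = {d,b,a}
∂A = {d,b,a} minus {} = {d,b,a}

int(A) = {}
cl(A)  = {d,b,a}
∂A     = {d,b,a}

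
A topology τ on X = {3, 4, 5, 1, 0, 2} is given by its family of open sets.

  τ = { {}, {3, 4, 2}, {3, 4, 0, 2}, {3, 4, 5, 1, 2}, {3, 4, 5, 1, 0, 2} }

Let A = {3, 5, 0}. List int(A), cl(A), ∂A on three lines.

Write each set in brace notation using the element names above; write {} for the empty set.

int(A) = {}
cl(A)  = {3, 4, 5, 1, 0, 2}
∂A     = {3, 4, 5, 1, 0, 2}

open subsets of A: {}; so int(A) = {}
closure: X∖int(X∖A) = X∖{} = {3, 4, 5, 1, 0, 2}
∂A = {3, 4, 5, 1, 0, 2} minus {} = {3, 4, 5, 1, 0, 2}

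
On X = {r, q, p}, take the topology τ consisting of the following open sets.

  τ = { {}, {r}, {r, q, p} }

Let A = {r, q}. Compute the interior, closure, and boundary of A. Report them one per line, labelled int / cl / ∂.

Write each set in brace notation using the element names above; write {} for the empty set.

int(A) = {r}
cl(A)  = {r, q, p}
∂A     = {q, p}

open subsets of A: {}, {r}; so int(A) = {r}
closure: X∖int(X∖A) = X∖{} = {r, q, p}
∂A = {r, q, p} minus {r} = {q, p}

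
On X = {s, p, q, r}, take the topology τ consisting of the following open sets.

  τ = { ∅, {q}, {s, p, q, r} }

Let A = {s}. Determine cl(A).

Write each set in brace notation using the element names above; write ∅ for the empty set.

{s, p, r}

X∖A={p, q, r}, int(X∖A)={q}, hence cl(A)={s, p, r}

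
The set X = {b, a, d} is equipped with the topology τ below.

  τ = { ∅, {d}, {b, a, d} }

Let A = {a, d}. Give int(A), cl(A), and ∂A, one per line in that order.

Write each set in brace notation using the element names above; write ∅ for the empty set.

interior: largest open inside A is {d} (from ∅, {d})
cl via duality: int({b}) = ∅, so X∖∅ = {b, a, d}
cl∖int = {b, a}

int(A) = {d}
cl(A)  = {b, a, d}
∂A     = {b, a}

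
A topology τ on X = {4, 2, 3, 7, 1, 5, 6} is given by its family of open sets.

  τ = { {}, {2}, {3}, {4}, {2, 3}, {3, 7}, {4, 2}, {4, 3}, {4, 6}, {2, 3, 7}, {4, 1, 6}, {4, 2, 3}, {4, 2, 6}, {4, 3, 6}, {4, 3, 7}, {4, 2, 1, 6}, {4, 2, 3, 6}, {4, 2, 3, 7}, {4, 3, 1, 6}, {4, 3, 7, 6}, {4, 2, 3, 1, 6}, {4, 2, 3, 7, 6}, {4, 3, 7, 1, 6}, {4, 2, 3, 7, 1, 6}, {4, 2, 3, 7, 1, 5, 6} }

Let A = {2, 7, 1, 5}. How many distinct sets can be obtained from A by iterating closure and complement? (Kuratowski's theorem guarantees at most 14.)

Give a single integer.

6

closure: X∖int(X∖A) = X∖{4, 3, 6} = {2, 7, 1, 5}
Let k=closure and c=complement:
  1. A     = {2, 7, 1, 5}
  2. cA    = {4, 3, 6}
  3. kcA   = {4, 3, 7, 1, 5, 6}
  4. ckcA  = {2}
  5. kckcA = {2, 5}
  6. ckckcA = {4, 3, 7, 1, 6}
— saturated at 6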